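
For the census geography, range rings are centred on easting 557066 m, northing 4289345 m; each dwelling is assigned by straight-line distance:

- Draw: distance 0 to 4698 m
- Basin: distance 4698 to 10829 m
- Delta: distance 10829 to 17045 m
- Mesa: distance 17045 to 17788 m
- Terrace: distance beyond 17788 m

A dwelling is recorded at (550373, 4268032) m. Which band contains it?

Distance = √((550373−557066)² + (4268032−4289345)²) = √(44796249.000 + 454243969.000) = 22339.208 m.
17788 ≤ 22339.208 < ∞ → Terrace.

Terrace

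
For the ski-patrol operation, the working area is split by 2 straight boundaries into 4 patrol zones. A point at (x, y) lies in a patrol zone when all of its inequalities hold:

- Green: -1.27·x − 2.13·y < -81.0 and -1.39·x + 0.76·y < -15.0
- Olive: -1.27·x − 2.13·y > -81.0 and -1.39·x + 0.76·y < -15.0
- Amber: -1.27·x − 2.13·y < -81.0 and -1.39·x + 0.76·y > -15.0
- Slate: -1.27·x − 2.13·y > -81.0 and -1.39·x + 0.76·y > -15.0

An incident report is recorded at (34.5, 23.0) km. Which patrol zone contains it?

Green

-1.27·34.5 − 2.13·23.0 = -92.805, which is < -81.0
-1.39·34.5 + 0.76·23.0 = -30.475, which is < -15.0
This sign pattern matches Green.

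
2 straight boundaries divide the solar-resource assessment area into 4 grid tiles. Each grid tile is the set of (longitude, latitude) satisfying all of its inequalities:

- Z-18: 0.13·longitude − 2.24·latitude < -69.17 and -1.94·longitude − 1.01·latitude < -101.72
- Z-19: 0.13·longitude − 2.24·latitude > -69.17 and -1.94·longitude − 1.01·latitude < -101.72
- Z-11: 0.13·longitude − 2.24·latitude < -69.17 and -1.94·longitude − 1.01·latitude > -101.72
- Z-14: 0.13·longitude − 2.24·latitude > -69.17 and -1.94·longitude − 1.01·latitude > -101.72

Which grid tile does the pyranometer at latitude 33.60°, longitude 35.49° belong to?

0.13·35.49 − 2.24·33.60 = -70.650, which is < -69.17
-1.94·35.49 − 1.01·33.60 = -102.787, which is < -101.72
This sign pattern matches Z-18.

Z-18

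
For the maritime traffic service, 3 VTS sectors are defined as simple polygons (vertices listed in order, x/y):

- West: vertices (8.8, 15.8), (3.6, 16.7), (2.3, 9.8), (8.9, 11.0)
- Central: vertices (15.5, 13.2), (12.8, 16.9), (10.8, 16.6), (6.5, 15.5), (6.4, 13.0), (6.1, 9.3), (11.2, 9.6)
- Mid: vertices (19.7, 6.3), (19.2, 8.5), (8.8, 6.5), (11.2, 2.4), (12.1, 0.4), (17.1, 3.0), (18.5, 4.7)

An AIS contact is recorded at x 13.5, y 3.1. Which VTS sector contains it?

Cast a ray rightward from (13.5, 3.1). For each polygon, the edges (by vertex number in listed order) whose endpoints lie on opposite sides of y = 3.1, where each meets that height, and whether that is right or left of the point:
West: no edge straddles that height → 0 crossings.
Central: no edge straddles that height → 0 crossings.
Mid: 3–4 at x≈10.79 (left), 6–7 at x≈17.18 (right) → 1 crossing.
Only Mid has an odd count, so the point is inside Mid.

Mid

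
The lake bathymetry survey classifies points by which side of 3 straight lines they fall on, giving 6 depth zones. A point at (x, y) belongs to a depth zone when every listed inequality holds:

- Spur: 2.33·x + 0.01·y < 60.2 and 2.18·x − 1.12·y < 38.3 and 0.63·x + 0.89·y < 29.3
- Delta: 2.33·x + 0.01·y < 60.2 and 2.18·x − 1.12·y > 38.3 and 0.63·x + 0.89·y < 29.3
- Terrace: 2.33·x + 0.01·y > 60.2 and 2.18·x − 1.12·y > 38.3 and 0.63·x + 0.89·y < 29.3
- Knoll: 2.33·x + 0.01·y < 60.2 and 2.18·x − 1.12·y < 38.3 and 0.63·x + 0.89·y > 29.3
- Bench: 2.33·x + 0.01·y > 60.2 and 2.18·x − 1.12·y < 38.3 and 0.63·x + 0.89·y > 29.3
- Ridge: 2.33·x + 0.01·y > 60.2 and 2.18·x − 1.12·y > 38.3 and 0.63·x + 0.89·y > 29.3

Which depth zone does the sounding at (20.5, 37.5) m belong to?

Knoll

2.33·20.5 + 0.01·37.5 = 48.140, which is < 60.2
2.18·20.5 − 1.12·37.5 = 2.690, which is < 38.3
0.63·20.5 + 0.89·37.5 = 46.290, which is > 29.3
This sign pattern matches Knoll.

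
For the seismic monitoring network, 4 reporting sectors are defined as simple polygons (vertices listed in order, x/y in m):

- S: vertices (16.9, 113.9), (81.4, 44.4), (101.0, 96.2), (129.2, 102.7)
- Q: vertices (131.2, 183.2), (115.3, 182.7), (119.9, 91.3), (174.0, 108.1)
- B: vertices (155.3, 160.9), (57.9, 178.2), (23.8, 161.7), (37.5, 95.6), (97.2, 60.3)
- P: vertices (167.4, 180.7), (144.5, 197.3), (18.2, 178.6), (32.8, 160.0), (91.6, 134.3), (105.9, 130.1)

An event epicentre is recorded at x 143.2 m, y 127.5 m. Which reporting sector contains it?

Cast a ray rightward from (143.2, 127.5). For each polygon, the edges (by vertex number in listed order) whose endpoints lie on opposite sides of y = 127.5, where each meets that height, and whether that is right or left of the point:
S: no edge straddles that height → 0 crossings.
Q: 2–3 at x≈118.08 (left), 4–1 at x≈162.94 (right) → 1 crossing.
B: 3–4 at x≈30.89 (left), 5–1 at x≈136.01 (left) → 0 crossings.
P: no edge straddles that height → 0 crossings.
Only Q has an odd count, so the point is inside Q.

Q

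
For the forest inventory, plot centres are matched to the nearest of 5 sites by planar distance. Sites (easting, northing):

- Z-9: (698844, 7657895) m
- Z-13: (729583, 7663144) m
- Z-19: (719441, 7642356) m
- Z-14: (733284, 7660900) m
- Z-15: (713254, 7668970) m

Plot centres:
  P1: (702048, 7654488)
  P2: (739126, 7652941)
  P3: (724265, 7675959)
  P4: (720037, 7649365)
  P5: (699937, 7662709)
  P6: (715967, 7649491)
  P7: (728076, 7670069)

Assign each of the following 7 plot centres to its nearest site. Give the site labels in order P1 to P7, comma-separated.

Z-9, Z-14, Z-15, Z-19, Z-9, Z-19, Z-13

P1 → Z-9 (d²=21873265.00)
P2 → Z-14 (d²=97474645.00)
P3 → Z-15 (d²=170088242.00)
P4 → Z-19 (d²=49481297.00)
P5 → Z-9 (d²=24369245.00)
P6 → Z-19 (d²=62976901.00)
P7 → Z-13 (d²=50226674.00)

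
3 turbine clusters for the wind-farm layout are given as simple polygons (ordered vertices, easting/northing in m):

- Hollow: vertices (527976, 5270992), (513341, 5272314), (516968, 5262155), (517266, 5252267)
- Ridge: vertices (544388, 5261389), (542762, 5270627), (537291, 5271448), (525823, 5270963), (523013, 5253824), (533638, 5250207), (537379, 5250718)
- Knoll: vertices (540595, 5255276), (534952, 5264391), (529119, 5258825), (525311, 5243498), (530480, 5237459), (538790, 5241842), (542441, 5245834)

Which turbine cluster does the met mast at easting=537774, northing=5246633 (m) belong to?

Knoll

Cast a ray rightward from (537774, 5246633). For each polygon, the edges (by vertex number in listed order) whose endpoints lie on opposite sides of northing = 5246633, where each meets that height, and whether that is right or left of the point:
Hollow: no edge straddles that height → 0 crossings.
Ridge: no edge straddles that height → 0 crossings.
Knoll: 3–4 at easting≈526089.9 (left), 7–1 at easting≈542284.8 (right) → 1 crossing.
Only Knoll has an odd count, so the point is inside Knoll.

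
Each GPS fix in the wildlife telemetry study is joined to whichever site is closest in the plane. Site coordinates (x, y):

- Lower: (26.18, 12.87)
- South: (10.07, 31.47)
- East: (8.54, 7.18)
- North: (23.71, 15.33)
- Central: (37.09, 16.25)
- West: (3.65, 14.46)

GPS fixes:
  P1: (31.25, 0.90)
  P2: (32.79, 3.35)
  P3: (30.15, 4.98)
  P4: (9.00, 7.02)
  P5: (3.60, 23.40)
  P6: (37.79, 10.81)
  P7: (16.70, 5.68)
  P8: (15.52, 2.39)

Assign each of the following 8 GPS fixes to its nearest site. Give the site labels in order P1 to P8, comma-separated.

P1 → Lower (d²=168.99)
P2 → Lower (d²=134.32)
P3 → Lower (d²=78.01)
P4 → East (d²=0.24)
P5 → West (d²=79.93)
P6 → Central (d²=30.08)
P7 → East (d²=68.84)
P8 → East (d²=71.66)

Lower, Lower, Lower, East, West, Central, East, East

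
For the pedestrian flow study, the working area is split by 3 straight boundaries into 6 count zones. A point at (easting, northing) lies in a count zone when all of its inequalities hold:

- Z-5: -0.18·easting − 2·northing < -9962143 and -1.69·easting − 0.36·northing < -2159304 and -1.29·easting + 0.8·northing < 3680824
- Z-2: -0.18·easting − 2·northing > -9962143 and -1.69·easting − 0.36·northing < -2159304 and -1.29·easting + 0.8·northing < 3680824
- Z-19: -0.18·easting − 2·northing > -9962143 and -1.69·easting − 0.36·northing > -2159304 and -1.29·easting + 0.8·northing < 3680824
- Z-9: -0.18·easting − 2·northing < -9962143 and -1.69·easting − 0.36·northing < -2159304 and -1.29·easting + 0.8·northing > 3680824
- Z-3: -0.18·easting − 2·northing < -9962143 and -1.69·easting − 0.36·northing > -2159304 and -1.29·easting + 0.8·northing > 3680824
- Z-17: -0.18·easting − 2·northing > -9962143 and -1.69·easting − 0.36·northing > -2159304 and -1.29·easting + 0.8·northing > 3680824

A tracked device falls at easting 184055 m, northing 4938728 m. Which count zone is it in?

Z-17

-0.18·184055 − 2·4938728 = -9910585.900, which is > -9962143
-1.69·184055 − 0.36·4938728 = -2088995.030, which is > -2159304
-1.29·184055 + 0.8·4938728 = 3713551.450, which is > 3680824
This sign pattern matches Z-17.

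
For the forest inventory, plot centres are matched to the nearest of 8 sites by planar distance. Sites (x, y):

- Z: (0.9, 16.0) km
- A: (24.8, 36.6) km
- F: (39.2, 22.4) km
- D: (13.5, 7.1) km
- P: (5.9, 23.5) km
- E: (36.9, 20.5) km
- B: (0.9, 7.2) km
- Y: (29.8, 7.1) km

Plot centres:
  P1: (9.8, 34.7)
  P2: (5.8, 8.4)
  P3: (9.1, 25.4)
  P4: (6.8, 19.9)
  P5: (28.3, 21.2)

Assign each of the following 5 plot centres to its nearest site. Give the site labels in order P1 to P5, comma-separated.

P, B, P, P, E

P1 → P (d²=140.65)
P2 → B (d²=25.45)
P3 → P (d²=13.85)
P4 → P (d²=13.77)
P5 → E (d²=74.45)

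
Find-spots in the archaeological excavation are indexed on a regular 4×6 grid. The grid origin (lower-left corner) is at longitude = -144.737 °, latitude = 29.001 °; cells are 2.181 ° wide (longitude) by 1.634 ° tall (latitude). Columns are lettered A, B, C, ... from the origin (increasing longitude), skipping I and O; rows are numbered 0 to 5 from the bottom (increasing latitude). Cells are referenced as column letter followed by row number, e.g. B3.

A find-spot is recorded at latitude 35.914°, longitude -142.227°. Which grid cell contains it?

B4

Column index: ⌊(-142.227 − -144.737) / 2.181⌋ = ⌊1.151⌋ = 1 → column B
Row offset from origin: ⌊(35.914 − 29.001) / 1.634⌋ = ⌊4.231⌋ = 4 → row 4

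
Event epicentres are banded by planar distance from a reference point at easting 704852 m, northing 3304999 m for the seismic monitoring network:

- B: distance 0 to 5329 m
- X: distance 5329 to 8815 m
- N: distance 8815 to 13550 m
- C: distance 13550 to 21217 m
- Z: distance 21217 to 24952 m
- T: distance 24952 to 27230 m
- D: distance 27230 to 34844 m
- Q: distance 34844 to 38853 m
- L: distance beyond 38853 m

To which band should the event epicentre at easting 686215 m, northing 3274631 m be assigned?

Q

Distance = √((686215−704852)² + (3274631−3304999)²) = √(347337769.000 + 922215424.000) = 35630.790 m.
34844 ≤ 35630.790 < 38853 → Q.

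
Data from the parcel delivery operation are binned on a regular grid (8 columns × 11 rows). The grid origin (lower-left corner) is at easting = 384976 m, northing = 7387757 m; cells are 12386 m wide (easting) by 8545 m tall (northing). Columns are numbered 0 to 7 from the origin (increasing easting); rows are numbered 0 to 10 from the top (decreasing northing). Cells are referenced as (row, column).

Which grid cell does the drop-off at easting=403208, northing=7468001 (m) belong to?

(1, 1)

Column index: ⌊(403208 − 384976) / 12386⌋ = ⌊1.472⌋ = 1
Row offset from origin: ⌊(7468001 − 7387757) / 8545⌋ = ⌊9.391⌋ = 9 → row 1 (counted from top)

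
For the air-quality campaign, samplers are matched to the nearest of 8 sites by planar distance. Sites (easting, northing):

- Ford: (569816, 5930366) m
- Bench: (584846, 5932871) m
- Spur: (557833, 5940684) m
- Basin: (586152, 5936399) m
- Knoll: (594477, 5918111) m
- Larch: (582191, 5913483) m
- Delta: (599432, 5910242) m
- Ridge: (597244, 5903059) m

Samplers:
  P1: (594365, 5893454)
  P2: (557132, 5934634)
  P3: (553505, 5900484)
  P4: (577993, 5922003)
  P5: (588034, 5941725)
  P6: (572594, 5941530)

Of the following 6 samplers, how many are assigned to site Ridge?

1

P1 → Ridge
P2 → Spur
P3 → Larch
P4 → Larch
P5 → Basin
P6 → Ford
1 of the 6 goes to Ridge.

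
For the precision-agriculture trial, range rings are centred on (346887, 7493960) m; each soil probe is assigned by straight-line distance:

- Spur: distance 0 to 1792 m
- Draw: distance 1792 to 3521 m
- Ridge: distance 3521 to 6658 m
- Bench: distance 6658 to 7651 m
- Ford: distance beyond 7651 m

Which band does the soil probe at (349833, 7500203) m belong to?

Bench

Distance = √((349833−346887)² + (7500203−7493960)²) = √(8678916.000 + 38975049.000) = 6903.185 m.
6658 ≤ 6903.185 < 7651 → Bench.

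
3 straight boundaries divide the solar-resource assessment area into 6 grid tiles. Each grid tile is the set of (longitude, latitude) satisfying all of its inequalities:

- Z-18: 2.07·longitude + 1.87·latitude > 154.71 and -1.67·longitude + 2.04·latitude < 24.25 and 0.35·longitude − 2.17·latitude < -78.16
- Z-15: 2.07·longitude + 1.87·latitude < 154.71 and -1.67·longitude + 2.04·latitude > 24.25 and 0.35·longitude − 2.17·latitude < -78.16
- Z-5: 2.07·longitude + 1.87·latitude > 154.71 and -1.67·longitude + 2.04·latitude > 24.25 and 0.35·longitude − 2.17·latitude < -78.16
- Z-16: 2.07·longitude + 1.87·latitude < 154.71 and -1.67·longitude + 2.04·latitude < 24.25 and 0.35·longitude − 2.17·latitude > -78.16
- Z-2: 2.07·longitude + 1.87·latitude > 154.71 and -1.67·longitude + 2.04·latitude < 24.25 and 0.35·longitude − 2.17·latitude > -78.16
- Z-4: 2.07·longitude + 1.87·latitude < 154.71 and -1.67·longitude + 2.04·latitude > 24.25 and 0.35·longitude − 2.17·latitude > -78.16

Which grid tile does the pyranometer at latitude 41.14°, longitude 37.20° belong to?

2.07·37.20 + 1.87·41.14 = 153.936, which is < 154.71
-1.67·37.20 + 2.04·41.14 = 21.802, which is < 24.25
0.35·37.20 − 2.17·41.14 = -76.254, which is > -78.16
This sign pattern matches Z-16.

Z-16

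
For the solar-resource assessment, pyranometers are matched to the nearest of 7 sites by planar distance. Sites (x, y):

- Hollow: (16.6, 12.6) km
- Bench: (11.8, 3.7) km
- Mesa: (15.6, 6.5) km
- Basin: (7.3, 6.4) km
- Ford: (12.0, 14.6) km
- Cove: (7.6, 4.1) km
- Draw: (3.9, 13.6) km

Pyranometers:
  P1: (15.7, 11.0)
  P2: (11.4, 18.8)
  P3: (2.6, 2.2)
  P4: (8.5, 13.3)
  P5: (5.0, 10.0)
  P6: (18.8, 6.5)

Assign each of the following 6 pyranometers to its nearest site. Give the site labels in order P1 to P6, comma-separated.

P1 → Hollow (d²=3.37)
P2 → Ford (d²=18.00)
P3 → Cove (d²=28.61)
P4 → Ford (d²=13.94)
P5 → Draw (d²=14.17)
P6 → Mesa (d²=10.24)

Hollow, Ford, Cove, Ford, Draw, Mesa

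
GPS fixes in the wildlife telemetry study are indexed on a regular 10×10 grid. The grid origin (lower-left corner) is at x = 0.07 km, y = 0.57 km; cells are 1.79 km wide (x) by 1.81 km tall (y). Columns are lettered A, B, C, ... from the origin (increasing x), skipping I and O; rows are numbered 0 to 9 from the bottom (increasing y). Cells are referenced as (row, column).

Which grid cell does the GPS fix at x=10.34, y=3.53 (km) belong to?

(1, F)

Column index: ⌊(10.34 − 0.07) / 1.79⌋ = ⌊5.737⌋ = 5 → column F
Row offset from origin: ⌊(3.53 − 0.57) / 1.81⌋ = ⌊1.635⌋ = 1 → row 1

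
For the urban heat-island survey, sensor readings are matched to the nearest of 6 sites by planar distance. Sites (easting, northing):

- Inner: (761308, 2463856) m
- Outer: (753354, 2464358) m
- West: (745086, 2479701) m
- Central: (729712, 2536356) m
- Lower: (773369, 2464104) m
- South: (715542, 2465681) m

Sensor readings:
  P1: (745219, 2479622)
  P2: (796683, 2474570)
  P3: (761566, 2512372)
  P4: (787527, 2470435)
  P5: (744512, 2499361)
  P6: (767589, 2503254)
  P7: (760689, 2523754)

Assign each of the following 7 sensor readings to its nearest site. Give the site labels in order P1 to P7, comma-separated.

West, Lower, West, Lower, West, West, Central

P1 → West (d²=23930.00)
P2 → Lower (d²=653079752.00)
P3 → West (d²=1338984641.00)
P4 → Lower (d²=240530525.00)
P5 → West (d²=386845076.00)
P6 → West (d²=1061128818.00)
P7 → Central (d²=1118384933.00)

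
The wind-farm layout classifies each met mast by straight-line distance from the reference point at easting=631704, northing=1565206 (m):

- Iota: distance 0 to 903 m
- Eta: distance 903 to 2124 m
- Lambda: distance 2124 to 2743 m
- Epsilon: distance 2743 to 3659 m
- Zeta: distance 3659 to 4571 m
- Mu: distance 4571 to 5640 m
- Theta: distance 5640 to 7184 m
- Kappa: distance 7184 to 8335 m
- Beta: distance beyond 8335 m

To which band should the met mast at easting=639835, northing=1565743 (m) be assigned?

Distance = √((639835−631704)² + (1565743−1565206)²) = √(66113161.000 + 288369.000) = 8148.713 m.
7184 ≤ 8148.713 < 8335 → Kappa.

Kappa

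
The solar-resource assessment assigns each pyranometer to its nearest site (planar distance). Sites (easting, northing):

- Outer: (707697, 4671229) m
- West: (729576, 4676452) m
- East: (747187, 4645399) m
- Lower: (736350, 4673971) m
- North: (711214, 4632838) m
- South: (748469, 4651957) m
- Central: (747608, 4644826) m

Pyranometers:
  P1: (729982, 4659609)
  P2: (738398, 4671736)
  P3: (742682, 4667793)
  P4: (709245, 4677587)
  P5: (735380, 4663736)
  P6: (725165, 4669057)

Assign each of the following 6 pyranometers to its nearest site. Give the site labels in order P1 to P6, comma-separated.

P1 → Lower (d²=246818468.00)
P2 → Lower (d²=9189529.00)
P3 → Lower (d²=78261908.00)
P4 → Outer (d²=42820468.00)
P5 → Lower (d²=105696125.00)
P6 → West (d²=74142946.00)

Lower, Lower, Lower, Outer, Lower, West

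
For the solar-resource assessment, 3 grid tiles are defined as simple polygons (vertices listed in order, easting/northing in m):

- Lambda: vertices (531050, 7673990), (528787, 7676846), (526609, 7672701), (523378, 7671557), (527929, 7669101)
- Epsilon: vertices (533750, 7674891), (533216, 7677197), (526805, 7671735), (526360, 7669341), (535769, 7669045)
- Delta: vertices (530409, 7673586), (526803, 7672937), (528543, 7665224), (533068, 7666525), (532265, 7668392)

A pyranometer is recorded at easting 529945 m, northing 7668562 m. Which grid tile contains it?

Delta

Cast a ray rightward from (529945, 7668562). For each polygon, the edges (by vertex number in listed order) whose endpoints lie on opposite sides of northing = 7668562, where each meets that height, and whether that is right or left of the point:
Lambda: no edge straddles that height → 0 crossings.
Epsilon: no edge straddles that height → 0 crossings.
Delta: 2–3 at easting≈527790.0 (left), 5–1 at easting≈532204.3 (right) → 1 crossing.
Only Delta has an odd count, so the point is inside Delta.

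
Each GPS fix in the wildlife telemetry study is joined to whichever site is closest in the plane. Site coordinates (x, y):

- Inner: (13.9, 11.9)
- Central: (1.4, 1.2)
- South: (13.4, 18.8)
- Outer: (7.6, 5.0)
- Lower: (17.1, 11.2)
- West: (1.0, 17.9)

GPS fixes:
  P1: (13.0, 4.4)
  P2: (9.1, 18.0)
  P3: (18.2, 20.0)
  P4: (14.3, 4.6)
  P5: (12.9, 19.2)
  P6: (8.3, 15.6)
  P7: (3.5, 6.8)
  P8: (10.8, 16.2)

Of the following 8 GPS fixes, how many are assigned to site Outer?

P1 → Outer
P2 → South
P3 → South
P4 → Outer
P5 → South
P6 → South
P7 → Outer
P8 → South
3 of the 8 go to Outer.

3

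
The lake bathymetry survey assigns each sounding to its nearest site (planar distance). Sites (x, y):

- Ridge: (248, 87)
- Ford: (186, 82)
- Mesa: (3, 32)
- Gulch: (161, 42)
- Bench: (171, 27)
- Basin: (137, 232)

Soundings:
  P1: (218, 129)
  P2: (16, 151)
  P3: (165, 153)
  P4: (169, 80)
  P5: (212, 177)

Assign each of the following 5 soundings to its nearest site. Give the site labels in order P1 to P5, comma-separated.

Ridge, Mesa, Ford, Ford, Basin

P1 → Ridge (d²=2664.00)
P2 → Mesa (d²=14330.00)
P3 → Ford (d²=5482.00)
P4 → Ford (d²=293.00)
P5 → Basin (d²=8650.00)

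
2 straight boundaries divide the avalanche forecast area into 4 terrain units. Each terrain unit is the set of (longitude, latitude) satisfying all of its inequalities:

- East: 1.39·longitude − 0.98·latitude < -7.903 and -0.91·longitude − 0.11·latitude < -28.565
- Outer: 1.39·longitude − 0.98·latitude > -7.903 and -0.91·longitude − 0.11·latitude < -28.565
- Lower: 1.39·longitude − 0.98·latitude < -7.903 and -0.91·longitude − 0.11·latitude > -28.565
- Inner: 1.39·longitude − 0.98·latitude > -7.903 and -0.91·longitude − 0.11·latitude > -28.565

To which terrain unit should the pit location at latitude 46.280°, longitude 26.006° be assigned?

1.39·26.006 − 0.98·46.280 = -9.206, which is < -7.903
-0.91·26.006 − 0.11·46.280 = -28.756, which is < -28.565
This sign pattern matches East.

East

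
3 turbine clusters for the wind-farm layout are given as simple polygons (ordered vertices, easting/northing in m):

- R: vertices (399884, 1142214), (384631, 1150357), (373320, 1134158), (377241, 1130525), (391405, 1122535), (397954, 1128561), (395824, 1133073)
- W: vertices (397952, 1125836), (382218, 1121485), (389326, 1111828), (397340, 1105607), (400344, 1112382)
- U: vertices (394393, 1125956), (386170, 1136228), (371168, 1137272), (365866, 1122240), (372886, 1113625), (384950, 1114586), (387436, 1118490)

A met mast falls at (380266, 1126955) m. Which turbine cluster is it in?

Cast a ray rightward from (380266, 1126955). For each polygon, the edges (by vertex number in listed order) whose endpoints lie on opposite sides of northing = 1126955, where each meets that height, and whether that is right or left of the point:
R: 4–5 at easting≈383569.6 (right), 5–6 at easting≈396208.6 (right) → 2 crossings.
W: no edge straddles that height → 0 crossings.
U: 1–2 at easting≈393593.3 (right), 3–4 at easting≈367529.0 (left) → 1 crossing.
Only U has an odd count, so the point is inside U.

U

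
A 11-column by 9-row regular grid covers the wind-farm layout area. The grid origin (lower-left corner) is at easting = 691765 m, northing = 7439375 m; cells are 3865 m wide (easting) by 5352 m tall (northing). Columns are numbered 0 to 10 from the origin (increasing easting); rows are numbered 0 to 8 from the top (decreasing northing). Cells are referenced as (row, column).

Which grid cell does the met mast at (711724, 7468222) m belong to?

(3, 5)

Column index: ⌊(711724 − 691765) / 3865⌋ = ⌊5.164⌋ = 5
Row offset from origin: ⌊(7468222 − 7439375) / 5352⌋ = ⌊5.390⌋ = 5 → row 3 (counted from top)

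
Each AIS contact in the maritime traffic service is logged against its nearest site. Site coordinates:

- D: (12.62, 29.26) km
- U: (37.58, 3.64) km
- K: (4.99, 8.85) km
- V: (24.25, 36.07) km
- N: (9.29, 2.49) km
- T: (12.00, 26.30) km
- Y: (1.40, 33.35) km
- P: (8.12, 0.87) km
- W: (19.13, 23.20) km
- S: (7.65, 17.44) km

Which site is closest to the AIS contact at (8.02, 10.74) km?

Squared distances to each site:
D: 364.150; U: 924.204; K: 12.753; V: 905.022; N: 69.675; T: 257.954; Y: 555.036; P: 97.427; W: 278.684; S: 45.027.
Minimum at K.

K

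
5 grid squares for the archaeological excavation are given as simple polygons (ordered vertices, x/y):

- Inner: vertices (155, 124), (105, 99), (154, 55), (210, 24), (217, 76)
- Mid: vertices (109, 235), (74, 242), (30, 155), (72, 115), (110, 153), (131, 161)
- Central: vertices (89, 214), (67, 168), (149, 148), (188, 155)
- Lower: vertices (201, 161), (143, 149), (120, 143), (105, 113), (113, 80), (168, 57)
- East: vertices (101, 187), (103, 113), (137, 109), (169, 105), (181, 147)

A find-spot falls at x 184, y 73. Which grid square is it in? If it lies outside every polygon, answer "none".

Cast a ray rightward from (184, 73). For each polygon, the edges (by vertex number in listed order) whose endpoints lie on opposite sides of y = 73, where each meets that height, and whether that is right or left of the point:
Inner: 2–3 at x≈134.0 (left), 4–5 at x≈216.6 (right) → 1 crossing.
Mid: no edge straddles that height → 0 crossings.
Central: no edge straddles that height → 0 crossings.
Lower: 5–6 at x≈129.7 (left), 6–1 at x≈173.1 (left) → 0 crossings.
East: no edge straddles that height → 0 crossings.
Only Inner has an odd count, so the point is inside Inner.

Inner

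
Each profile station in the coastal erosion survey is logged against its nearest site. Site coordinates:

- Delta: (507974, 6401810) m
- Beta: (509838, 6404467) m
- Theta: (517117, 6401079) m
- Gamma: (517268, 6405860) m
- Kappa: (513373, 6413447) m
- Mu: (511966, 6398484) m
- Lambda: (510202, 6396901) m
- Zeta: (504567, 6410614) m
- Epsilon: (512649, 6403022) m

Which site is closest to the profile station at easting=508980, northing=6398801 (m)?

Squared distances to each site:
Delta: 10066117.000; Beta: 32839720.000; Theta: 71400053.000; Gamma: 118520425.000; Kappa: 233803765.000; Mu: 9016685.000; Lambda: 5103284.000; Zeta: 159021538.000; Epsilon: 31278402.000.
Minimum at Lambda.

Lambda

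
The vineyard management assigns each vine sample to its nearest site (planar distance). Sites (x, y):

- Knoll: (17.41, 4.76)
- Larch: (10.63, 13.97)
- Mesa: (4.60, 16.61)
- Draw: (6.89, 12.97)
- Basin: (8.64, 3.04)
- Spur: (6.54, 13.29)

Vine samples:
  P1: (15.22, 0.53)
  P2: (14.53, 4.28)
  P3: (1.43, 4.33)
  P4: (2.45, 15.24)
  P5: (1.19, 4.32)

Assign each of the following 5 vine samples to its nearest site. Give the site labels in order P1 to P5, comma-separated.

P1 → Knoll (d²=22.69)
P2 → Knoll (d²=8.52)
P3 → Basin (d²=53.65)
P4 → Mesa (d²=6.50)
P5 → Basin (d²=57.14)

Knoll, Knoll, Basin, Mesa, Basin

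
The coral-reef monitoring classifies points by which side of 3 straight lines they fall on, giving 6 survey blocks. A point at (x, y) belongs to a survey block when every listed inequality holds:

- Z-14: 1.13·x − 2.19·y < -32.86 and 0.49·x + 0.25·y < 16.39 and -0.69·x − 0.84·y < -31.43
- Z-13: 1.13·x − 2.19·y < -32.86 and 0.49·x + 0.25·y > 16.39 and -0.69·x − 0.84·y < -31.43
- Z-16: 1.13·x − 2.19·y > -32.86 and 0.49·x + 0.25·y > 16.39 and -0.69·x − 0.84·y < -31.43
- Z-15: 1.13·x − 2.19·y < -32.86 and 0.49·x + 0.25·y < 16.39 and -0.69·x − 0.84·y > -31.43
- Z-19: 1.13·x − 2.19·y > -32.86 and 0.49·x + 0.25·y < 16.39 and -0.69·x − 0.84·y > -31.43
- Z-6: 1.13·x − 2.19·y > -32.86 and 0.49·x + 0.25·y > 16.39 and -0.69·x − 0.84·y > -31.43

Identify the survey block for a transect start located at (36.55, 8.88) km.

Z-16

1.13·36.55 − 2.19·8.88 = 21.854, which is > -32.86
0.49·36.55 + 0.25·8.88 = 20.129, which is > 16.39
-0.69·36.55 − 0.84·8.88 = -32.679, which is < -31.43
This sign pattern matches Z-16.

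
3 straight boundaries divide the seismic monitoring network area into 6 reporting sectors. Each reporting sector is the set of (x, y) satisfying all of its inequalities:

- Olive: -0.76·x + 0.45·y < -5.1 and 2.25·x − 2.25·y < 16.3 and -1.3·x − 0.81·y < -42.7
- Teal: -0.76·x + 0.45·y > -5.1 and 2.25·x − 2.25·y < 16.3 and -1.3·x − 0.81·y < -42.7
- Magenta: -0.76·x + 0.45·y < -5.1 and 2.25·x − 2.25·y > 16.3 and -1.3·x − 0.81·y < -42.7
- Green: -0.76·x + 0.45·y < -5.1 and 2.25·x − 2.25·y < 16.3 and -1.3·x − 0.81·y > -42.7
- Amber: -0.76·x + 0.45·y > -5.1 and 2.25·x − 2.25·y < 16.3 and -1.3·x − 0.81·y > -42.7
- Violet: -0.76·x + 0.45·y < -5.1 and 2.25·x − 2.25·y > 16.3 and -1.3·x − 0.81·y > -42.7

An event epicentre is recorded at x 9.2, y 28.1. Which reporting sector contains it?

Amber

-0.76·9.2 + 0.45·28.1 = 5.653, which is > -5.1
2.25·9.2 − 2.25·28.1 = -42.525, which is < 16.3
-1.3·9.2 − 0.81·28.1 = -34.721, which is > -42.7
This sign pattern matches Amber.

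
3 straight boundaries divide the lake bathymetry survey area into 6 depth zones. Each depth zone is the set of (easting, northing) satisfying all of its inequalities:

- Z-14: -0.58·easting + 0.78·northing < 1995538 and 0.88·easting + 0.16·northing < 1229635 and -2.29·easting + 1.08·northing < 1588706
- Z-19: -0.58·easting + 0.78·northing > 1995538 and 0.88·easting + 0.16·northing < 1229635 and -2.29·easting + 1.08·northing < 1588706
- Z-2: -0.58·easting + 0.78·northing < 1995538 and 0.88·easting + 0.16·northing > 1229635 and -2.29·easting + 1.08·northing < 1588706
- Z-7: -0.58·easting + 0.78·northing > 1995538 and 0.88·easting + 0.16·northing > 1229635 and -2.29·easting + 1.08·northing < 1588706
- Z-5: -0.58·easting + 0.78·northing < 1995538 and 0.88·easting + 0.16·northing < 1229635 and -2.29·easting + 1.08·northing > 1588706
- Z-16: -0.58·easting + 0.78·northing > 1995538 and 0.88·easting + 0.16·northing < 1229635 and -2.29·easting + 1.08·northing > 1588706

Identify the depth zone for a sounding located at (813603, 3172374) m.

Z-19

-0.58·813603 + 0.78·3172374 = 2002561.980, which is > 1995538
0.88·813603 + 0.16·3172374 = 1223550.480, which is < 1229635
-2.29·813603 + 1.08·3172374 = 1563013.050, which is < 1588706
This sign pattern matches Z-19.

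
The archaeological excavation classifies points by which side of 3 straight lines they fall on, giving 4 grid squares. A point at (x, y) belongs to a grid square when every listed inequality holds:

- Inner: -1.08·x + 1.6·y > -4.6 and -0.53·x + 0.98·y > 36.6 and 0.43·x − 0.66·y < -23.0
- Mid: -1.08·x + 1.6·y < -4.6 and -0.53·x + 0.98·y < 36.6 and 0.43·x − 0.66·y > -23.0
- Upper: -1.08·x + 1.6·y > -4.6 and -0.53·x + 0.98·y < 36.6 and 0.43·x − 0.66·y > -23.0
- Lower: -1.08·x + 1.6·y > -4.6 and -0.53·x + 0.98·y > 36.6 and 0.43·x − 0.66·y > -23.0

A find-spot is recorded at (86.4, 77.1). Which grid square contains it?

Upper

-1.08·86.4 + 1.6·77.1 = 30.048, which is > -4.6
-0.53·86.4 + 0.98·77.1 = 29.766, which is < 36.6
0.43·86.4 − 0.66·77.1 = -13.734, which is > -23.0
This sign pattern matches Upper.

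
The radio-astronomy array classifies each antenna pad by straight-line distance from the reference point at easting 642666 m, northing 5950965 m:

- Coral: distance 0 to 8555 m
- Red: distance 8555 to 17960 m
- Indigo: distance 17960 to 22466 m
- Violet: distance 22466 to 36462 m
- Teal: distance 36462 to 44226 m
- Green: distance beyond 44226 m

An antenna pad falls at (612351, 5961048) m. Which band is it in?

Violet

Distance = √((612351−642666)² + (5961048−5950965)²) = √(918999225.000 + 101666889.000) = 31947.866 m.
22466 ≤ 31947.866 < 36462 → Violet.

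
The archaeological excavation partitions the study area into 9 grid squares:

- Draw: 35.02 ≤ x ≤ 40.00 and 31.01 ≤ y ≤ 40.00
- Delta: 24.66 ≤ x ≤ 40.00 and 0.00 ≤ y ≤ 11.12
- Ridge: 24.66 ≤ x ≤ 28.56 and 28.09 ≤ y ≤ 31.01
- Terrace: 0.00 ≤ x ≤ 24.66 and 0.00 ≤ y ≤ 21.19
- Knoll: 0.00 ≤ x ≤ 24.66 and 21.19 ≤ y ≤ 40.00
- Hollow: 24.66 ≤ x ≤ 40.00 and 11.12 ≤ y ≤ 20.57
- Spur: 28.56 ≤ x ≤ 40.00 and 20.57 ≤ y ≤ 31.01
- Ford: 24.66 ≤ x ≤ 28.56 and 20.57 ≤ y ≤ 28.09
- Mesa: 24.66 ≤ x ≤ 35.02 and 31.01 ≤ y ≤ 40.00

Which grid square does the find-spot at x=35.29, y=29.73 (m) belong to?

The point has x = 35.29 and y = 29.73.
Only Spur satisfies 28.56 ≤ x ≤ 40.00 and 20.57 ≤ y ≤ 31.01.

Spur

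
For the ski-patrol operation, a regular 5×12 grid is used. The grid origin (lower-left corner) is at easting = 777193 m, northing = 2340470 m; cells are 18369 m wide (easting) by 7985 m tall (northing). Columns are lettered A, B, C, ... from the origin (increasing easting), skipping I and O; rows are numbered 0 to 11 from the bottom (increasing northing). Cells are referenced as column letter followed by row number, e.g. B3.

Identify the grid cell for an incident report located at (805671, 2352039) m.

Column index: ⌊(805671 − 777193) / 18369⌋ = ⌊1.550⌋ = 1 → column B
Row offset from origin: ⌊(2352039 − 2340470) / 7985⌋ = ⌊1.449⌋ = 1 → row 1

B1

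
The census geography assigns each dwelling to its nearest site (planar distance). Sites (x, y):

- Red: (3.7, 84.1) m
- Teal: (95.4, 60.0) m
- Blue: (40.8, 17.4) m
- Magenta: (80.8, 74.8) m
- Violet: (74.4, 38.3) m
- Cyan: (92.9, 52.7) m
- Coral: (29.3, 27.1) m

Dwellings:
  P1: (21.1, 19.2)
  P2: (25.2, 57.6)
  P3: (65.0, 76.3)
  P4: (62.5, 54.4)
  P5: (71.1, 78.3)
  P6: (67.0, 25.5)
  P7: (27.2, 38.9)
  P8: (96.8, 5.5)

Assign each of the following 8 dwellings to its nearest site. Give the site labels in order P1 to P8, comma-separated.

Coral, Coral, Magenta, Violet, Magenta, Violet, Coral, Violet

P1 → Coral (d²=129.65)
P2 → Coral (d²=947.06)
P3 → Magenta (d²=251.89)
P4 → Violet (d²=400.82)
P5 → Magenta (d²=106.34)
P6 → Violet (d²=218.60)
P7 → Coral (d²=143.65)
P8 → Violet (d²=1577.60)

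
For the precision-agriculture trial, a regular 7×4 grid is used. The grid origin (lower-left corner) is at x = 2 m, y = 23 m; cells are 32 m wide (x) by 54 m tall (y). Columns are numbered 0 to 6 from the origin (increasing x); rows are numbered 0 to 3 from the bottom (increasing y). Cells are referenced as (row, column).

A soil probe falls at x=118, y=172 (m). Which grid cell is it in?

(2, 3)

Column index: ⌊(118 − 2) / 32⌋ = ⌊3.625⌋ = 3
Row offset from origin: ⌊(172 − 23) / 54⌋ = ⌊2.759⌋ = 2 → row 2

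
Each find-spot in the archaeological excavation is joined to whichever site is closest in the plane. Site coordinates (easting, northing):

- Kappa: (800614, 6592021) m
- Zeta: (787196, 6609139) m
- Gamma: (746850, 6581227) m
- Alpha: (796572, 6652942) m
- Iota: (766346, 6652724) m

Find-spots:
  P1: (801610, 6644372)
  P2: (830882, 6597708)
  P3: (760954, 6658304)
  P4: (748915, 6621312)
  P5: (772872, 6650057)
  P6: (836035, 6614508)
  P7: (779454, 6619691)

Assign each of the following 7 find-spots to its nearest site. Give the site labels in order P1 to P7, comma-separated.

P1 → Alpha (d²=98826344.00)
P2 → Kappa (d²=948493793.00)
P3 → Iota (d²=60210064.00)
P4 → Iota (d²=1290553505.00)
P5 → Iota (d²=49701565.00)
P6 → Kappa (d²=1760312410.00)
P7 → Zeta (d²=171283268.00)

Alpha, Kappa, Iota, Iota, Iota, Kappa, Zeta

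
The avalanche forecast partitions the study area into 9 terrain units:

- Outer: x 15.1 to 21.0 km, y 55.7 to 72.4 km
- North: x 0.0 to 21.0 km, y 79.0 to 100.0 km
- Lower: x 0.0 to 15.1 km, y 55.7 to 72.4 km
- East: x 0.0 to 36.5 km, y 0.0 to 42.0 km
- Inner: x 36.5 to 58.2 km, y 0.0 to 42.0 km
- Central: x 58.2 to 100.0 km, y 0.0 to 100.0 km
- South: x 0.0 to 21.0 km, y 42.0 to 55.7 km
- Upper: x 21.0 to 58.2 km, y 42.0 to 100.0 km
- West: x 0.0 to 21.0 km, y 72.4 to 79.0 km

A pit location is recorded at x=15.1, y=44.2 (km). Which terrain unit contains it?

The point has x = 15.1 and y = 44.2.
Only South satisfies 0.0 ≤ x ≤ 21.0 and 42.0 ≤ y ≤ 55.7.

South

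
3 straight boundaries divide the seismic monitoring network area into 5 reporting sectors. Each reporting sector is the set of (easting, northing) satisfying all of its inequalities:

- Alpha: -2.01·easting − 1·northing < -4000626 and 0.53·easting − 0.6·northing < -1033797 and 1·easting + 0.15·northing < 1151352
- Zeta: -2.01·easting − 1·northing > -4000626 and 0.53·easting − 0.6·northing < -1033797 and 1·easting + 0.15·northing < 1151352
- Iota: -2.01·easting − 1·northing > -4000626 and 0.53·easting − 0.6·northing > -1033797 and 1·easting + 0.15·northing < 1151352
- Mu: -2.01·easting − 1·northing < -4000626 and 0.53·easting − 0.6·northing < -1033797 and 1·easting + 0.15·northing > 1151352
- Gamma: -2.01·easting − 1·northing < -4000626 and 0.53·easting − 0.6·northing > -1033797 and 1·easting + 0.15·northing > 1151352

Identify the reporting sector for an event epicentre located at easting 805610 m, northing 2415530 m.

Gamma

-2.01·805610 − 1·2415530 = -4034806.100, which is < -4000626
0.53·805610 − 0.6·2415530 = -1022344.700, which is > -1033797
1·805610 + 0.15·2415530 = 1167939.500, which is > 1151352
This sign pattern matches Gamma.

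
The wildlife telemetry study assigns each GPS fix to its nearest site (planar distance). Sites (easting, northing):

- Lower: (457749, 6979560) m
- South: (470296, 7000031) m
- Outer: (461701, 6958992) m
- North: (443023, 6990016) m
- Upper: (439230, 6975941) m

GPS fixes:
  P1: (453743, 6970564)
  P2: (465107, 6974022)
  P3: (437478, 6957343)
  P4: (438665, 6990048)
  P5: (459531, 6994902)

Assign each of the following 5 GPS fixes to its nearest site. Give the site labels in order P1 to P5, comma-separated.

P1 → Lower (d²=96976052.00)
P2 → Lower (d²=84809608.00)
P3 → Upper (d²=348955108.00)
P4 → North (d²=18993188.00)
P5 → South (d²=142191866.00)

Lower, Lower, Upper, North, South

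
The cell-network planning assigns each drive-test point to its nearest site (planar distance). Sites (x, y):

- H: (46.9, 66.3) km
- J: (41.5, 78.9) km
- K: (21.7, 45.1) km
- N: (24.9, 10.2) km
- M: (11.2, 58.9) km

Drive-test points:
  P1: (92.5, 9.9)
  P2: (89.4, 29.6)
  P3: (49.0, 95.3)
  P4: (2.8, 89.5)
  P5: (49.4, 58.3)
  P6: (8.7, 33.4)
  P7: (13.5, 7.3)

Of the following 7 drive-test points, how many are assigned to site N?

2

P1 → N
P2 → H
P3 → J
P4 → M
P5 → H
P6 → K
P7 → N
2 of the 7 go to N.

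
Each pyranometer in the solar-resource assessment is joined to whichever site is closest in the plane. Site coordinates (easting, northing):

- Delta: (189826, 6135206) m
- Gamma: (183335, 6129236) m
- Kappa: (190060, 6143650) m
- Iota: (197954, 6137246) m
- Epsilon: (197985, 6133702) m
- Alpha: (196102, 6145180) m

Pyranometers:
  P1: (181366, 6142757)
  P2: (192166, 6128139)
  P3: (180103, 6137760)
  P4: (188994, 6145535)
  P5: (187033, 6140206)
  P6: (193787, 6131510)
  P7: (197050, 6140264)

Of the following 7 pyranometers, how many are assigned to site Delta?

1

P1 → Kappa
P2 → Delta
P3 → Gamma
P4 → Kappa
P5 → Kappa
P6 → Epsilon
P7 → Iota
1 of the 7 goes to Delta.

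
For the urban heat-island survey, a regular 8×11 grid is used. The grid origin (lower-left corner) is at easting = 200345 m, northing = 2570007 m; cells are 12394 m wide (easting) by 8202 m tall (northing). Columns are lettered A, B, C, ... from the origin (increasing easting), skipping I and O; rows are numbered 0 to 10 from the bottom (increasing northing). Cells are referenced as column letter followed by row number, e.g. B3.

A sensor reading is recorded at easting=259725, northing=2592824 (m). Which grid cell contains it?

Column index: ⌊(259725 − 200345) / 12394⌋ = ⌊4.791⌋ = 4 → column E
Row offset from origin: ⌊(2592824 − 2570007) / 8202⌋ = ⌊2.782⌋ = 2 → row 2

E2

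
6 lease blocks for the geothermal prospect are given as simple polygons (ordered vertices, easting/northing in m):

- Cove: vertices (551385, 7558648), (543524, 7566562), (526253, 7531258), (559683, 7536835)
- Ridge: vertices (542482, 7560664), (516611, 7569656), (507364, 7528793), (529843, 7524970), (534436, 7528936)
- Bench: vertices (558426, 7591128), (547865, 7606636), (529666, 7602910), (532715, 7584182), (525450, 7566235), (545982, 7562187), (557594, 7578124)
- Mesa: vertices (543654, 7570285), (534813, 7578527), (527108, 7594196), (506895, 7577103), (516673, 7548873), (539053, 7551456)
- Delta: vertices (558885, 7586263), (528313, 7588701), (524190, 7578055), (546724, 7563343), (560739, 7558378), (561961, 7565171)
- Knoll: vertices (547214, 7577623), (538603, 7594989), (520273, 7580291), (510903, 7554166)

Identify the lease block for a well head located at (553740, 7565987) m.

Cast a ray rightward from (553740, 7565987). For each polygon, the edges (by vertex number in listed order) whose endpoints lie on opposite sides of northing = 7565987, where each meets that height, and whether that is right or left of the point:
Cove: 1–2 at easting≈544095.1 (left), 2–3 at easting≈543242.7 (left) → 0 crossings.
Ridge: 1–2 at easting≈527167.1 (left), 2–3 at easting≈515780.7 (left) → 0 crossings.
Bench: 5–6 at easting≈526707.9 (left), 6–7 at easting≈548750.8 (left) → 0 crossings.
Mesa: 4–5 at easting≈510745.2 (left), 6–1 at easting≈542603.8 (left) → 0 crossings.
Delta: 3–4 at easting≈542674.3 (left), 6–1 at easting≈561842.0 (right) → 1 crossing.
Knoll: 3–4 at easting≈515142.7 (left), 4–1 at easting≈529201.7 (left) → 0 crossings.
Only Delta has an odd count, so the point is inside Delta.

Delta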